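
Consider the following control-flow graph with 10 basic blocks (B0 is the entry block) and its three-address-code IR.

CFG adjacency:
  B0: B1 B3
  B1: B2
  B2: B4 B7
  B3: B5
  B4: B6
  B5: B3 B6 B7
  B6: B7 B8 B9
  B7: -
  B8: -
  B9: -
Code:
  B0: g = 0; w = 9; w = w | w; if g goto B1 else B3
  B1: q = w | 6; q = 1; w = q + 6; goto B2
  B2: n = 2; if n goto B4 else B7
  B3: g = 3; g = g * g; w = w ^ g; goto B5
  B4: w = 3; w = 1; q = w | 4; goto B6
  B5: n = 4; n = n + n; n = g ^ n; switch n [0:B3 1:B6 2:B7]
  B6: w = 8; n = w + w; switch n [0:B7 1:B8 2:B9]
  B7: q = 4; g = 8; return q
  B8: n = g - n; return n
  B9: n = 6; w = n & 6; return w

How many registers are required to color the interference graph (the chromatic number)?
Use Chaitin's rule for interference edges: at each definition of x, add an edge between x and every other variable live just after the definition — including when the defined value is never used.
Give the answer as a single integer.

Answer: 3

Analysis:
Block summaries:
  B0: def={g,w} ue=∅
  B1: def={q,w} ue={w}
  B2: def={n} ue=∅
  B3: def={g,w} ue={w}
  B4: def={q,w} ue=∅
  B5: def={n} ue={g}
  B6: def={n,w} ue=∅
  B7: def={g,q} ue=∅
  B8: def={n} ue={g,n}
  B9: def={n,w} ue=∅

Liveness:
  B0 li=∅ lo={g,w}
  B1 li={g,w} lo={g}
  B2 li={g} lo={g}
  B3 li={w} lo={g,w}
  B4 li={g} lo={g}
  B5 li={g,w} lo={g,w}
  B6 li={g} lo={g,n}
  B7 li=∅ lo=∅
  B8 li={g,n} lo=∅
  B9 li=∅ lo=∅

Conflict graph:
  g — {n,q,w}
  n — {g,w}
  q — {g}
  w — {g,n}

Colouring:
  {g,n,w} pairwise interfere (3-clique) ⇒ χ ≥ 3
  3-colouring: R0={g}  R1={n,q}  R2={w}
  χ = 3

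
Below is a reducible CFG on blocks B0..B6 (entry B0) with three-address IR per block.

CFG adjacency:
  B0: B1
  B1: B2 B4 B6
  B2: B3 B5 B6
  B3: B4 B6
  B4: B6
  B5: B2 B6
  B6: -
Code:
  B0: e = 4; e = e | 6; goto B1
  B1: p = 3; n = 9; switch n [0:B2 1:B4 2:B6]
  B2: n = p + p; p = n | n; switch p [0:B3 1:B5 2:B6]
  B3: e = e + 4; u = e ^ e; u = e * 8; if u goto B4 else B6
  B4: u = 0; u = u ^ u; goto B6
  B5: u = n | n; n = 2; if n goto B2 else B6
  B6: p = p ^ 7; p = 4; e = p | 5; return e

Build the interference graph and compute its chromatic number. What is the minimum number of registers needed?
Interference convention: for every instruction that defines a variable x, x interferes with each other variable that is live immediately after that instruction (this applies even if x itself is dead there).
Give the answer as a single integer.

Answer: 3

Working:
Per-block:
  B0: {e} / ∅
  B1: {n,p} / ∅
  B2: {n,p} / {p}
  B3: {e,u} / {e}
  B4: {u} / ∅
  B5: {n,u} / {n}
  B6: {e,p} / {p}

Backward fixpoint:
  B0: in=∅ out={e}
  B1: in={e} out={e,p}
  B2: in={e,p} out={e,n,p}
  B3: in={e,p} out={p}
  B4: in={p} out={p}
  B5: in={e,n,p} out={e,p}
  B6: in={p} out=∅

Conflict graph:
  e: {n,p,u}
  n: {e,p}
  p: {e,n,u}
  u: {e,p}

Colouring:
  {e,n,p} pairwise interfere (3-clique) ⇒ χ ≥ 3
  3-colouring: R0={e}  R1={p}  R2={n,u}
  χ = 3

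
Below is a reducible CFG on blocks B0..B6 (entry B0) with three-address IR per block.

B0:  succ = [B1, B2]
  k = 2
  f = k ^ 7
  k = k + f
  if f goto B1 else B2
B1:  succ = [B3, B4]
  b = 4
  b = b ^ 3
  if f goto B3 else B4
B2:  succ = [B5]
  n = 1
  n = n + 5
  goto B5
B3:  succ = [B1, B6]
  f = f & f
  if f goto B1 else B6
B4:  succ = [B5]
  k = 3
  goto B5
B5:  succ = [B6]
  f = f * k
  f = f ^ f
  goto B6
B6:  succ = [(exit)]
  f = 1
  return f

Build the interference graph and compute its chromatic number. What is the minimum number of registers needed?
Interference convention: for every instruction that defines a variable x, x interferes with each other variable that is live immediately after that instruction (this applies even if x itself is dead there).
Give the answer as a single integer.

Block summaries:
  B0: def={f,k} ue=∅
  B1: def={b} ue={f}
  B2: def={n} ue=∅
  B3: def={f} ue={f}
  B4: def={k} ue=∅
  B5: def={f} ue={f,k}
  B6: def={f} ue=∅

Live sets:
  B0: in=∅ out={f,k}
  B1: in={f} out={f}
  B2: in={f,k} out={f,k}
  B3: in={f} out={f}
  B4: in={f} out={f,k}
  B5: in={f,k} out=∅
  B6: in=∅ out=∅

Interfere edges:
  b — {f}
  f — {b,k,n}
  k — {f,n}
  n — {f,k}

Registers:
  {f,k,n} pairwise interfere (3-clique) ⇒ χ ≥ 3
  assign b→R1 f→R0 k→R1 n→R2 — no edge inside a register ⇒ χ ≤ 3
  χ = 3

Answer: 3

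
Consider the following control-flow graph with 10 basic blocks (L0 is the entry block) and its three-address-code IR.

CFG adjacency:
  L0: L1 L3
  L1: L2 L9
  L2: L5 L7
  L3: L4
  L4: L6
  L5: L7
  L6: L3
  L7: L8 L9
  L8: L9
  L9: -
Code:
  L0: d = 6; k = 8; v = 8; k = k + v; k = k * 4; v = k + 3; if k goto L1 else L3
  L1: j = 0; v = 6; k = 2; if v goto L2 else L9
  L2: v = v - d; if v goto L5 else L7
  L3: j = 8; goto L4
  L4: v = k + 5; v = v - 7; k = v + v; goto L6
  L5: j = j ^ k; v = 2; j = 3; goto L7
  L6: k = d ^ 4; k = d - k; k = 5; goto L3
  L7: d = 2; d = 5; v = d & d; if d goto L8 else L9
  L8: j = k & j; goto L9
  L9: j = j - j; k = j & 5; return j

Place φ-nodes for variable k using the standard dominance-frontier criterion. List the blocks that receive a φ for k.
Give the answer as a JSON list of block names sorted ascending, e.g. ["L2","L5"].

idom tree: L1←L0 L2←L1 L3←L0 L4←L3 L5←L2 L6←L4 L7←L2 L8←L7 L9←L1
Dom∩ at merges:
  L3: preds {L0,L6}: {L0} ∩ {L0,L3,L4,L6} = {L0}; idom=L0
  L7: preds {L2,L5}: {L0,L1,L2} ∩ {L0,L1,L2,L5} = {L0,L1,L2}; idom=L2
  L9: preds {L1,L7,L8}: {L0,L1} ∩ {L0,L1,L2,L7} ∩ {L0,L1,L2,L7,L8} = {L0,L1}; idom=L1

DF walk-up:
  join L3 pred L0: · stop@L0
  join L3 pred L6: L6→L4→L3 stop@L0
  join L7 pred L2: · stop@L2
  join L7 pred L5: L5 stop@L2
  join L9 pred L1: · stop@L1
  join L9 pred L7: L7→L2 stop@L1
  join L9 pred L8: L8→L7→L2 stop@L1
  L0: DF=∅
  L1: DF=∅
  L2: DF={L9}
  L3: DF={L3}
  L4: DF={L3}
  L5: DF={L7}
  L6: DF={L3}
  L7: DF={L9}
  L8: DF={L9}
  L9: DF=∅

φ for k: defs {L0,L1,L4,L6,L9}
  DF⁺ = {L3}

Answer: ["L3"]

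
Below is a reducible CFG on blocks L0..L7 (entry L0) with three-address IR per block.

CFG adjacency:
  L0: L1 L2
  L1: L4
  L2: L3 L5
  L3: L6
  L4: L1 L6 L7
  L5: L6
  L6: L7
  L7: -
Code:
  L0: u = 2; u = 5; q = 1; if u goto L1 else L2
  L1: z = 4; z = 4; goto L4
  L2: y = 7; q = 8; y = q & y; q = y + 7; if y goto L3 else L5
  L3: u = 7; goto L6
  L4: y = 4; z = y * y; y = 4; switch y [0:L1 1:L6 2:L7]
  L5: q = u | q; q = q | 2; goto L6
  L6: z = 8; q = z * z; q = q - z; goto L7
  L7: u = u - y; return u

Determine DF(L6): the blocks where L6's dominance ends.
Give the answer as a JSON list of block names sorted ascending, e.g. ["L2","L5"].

idom tree: L1←L0 L2←L0 L3←L2 L4←L1 L5←L2 L6←L0 L7←L0
Join-block Dom:
  L1: preds {L0,L4}: {L0} ∩ {L0,L1,L4} = {L0}; idom=L0
  L6: preds {L3,L4,L5}: {L0,L2,L3} ∩ {L0,L1,L4} ∩ {L0,L2,L5} = {L0}; idom=L0
  L7: preds {L4,L6}: {L0,L1,L4} ∩ {L0,L6} = {L0}; idom=L0

DF walk-up:
  join L1 pred L0: · stop@L0
  join L1 pred L4: L4→L1 stop@L0
  join L6 pred L3: L3→L2 stop@L0
  join L6 pred L4: L4→L1 stop@L0
  join L6 pred L5: L5→L2 stop@L0
  join L7 pred L4: L4→L1 stop@L0
  join L7 pred L6: L6 stop@L0
  L0 → ∅
  L1 → {L1,L6,L7}
  L2 → {L6}
  L3 → {L6}
  L4 → {L1,L6,L7}
  L5 → {L6}
  L6 → {L7}
  L7 → ∅

DF(L6) = ["L7"]

Answer: ["L7"]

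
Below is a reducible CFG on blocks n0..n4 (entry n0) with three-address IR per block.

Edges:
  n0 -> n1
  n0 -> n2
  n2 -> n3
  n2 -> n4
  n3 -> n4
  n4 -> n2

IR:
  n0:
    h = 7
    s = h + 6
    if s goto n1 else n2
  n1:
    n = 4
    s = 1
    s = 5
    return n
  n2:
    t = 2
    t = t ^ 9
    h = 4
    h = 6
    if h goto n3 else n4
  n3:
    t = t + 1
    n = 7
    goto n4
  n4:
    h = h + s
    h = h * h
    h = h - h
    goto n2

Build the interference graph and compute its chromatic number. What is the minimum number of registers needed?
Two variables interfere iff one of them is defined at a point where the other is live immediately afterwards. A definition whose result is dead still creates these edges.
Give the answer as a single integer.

Answer: 3

Analysis:
def/use:
  n0 def {h,s} use ∅
  n1 def {n,s} use ∅
  n2 def {h,t} use ∅
  n3 def {n,t} use {t}
  n4 def {h} use {h,s}

Backward fixpoint:
  n0: in=∅ out={s}
  n1: in=∅ out=∅
  n2: in={s} out={h,s,t}
  n3: in={h,s,t} out={h,s}
  n4: in={h,s} out={s}

Interference:
  h↔{n,s,t}
  n↔{h,s}
  s↔{h,n,t}
  t↔{h,s}

Registers:
  lower bound: {h,n,s} mutually conflict ⇒ χ ≥ 3
  assign h→c0 n→c2 s→c1 t→c2 — no edge inside a register ⇒ χ ≤ 3
  χ = 3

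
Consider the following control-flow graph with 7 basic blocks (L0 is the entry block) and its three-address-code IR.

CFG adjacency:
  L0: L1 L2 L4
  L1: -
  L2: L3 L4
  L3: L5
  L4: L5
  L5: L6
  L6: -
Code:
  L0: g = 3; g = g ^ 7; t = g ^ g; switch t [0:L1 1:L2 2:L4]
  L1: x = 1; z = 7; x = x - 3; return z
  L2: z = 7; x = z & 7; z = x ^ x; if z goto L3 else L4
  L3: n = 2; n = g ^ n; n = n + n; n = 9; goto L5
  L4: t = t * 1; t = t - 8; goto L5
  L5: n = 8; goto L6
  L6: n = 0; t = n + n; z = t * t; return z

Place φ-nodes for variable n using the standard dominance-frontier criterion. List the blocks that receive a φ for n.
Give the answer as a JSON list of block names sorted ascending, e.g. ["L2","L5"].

idom tree: L1←L0 L2←L0 L3←L2 L4←L0 L5←L0 L6←L5
Dom∩ at merges:
  L4: preds {L0,L2}: {L0} ∩ {L0,L2} = {L0}; idom=L0
  L5: preds {L3,L4}: {L0,L2,L3} ∩ {L0,L4} = {L0}; idom=L0

DF derivation:
  L4←L0: walk · to L0
  L4←L2: walk L2 to L0
  L5←L3: walk L3→L2 to L0
  L5←L4: walk L4 to L0
  DF(L0)=∅
  DF(L1)=∅
  DF(L2)={L4,L5}
  DF(L3)={L5}
  DF(L4)={L5}
  DF(L5)=∅
  DF(L6)=∅

φ for n: defs {L3,L5,L6}
  DF⁺ = {L5}

Answer: ["L5"]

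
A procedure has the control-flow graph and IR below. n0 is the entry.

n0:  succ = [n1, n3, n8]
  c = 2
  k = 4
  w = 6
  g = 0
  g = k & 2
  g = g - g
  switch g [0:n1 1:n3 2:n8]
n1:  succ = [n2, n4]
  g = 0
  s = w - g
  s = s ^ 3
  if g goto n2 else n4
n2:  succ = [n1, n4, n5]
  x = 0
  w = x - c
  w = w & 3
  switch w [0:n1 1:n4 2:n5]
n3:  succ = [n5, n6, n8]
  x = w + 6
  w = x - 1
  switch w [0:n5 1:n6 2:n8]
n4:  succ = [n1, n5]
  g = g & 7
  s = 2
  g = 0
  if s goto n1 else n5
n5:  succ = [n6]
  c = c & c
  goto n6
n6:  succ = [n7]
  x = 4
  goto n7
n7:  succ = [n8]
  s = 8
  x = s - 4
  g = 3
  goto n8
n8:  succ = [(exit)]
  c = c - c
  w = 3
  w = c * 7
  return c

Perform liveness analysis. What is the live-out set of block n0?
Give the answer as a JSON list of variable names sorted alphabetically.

Answer: ["c", "w"]

Working:
Block summaries:
  n0: {c,g,k,w} / ∅
  n1: {g,s} / {w}
  n2: {w,x} / {c}
  n3: {w,x} / {w}
  n4: {g,s} / {g}
  n5: {c} / {c}
  n6: {x} / ∅
  n7: {g,s,x} / ∅
  n8: {c,w} / {c}

Liveness:
  n0: in=∅ out={c,w}
  n1: in={c,w} out={c,g,w}
  n2: in={c,g} out={c,g,w}
  n3: in={c,w} out={c}
  n4: in={c,g,w} out={c,w}
  n5: in={c} out={c}
  n6: in={c} out={c}
  n7: in={c} out={c}
  n8: in={c} out=∅

live-out(n0) = ["c", "w"]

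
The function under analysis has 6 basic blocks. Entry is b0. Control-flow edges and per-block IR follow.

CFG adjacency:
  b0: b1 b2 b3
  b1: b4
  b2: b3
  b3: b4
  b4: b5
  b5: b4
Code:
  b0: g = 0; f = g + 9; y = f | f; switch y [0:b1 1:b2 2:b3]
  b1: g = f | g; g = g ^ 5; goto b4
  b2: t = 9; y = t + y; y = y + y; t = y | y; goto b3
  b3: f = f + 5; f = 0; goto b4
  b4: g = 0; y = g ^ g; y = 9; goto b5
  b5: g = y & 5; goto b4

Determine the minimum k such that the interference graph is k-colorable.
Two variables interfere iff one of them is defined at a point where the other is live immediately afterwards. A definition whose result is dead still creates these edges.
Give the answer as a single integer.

Answer: 3

Derivation:
Block summaries:
  b0 def {f,g,y} use ∅
  b1 def {g} use {f,g}
  b2 def {t,y} use {y}
  b3 def {f} use {f}
  b4 def {g,y} use ∅
  b5 def {g} use {y}

Backward fixpoint:
  b0: in=∅ out={f,g,y}
  b1: in={f,g} out=∅
  b2: in={f,y} out={f}
  b3: in={f} out=∅
  b4: in=∅ out={y}
  b5: in={y} out=∅

Conflict graph:
  f↔{g,t,y}
  g↔{f,y}
  t↔{f,y}
  y↔{f,g,t}

Colouring:
  {f,g,y} pairwise interfere (3-clique) ⇒ χ ≥ 3
  assign f→R0 g→R2 t→R2 y→R1 — no edge inside a register ⇒ χ ≤ 3
  χ = 3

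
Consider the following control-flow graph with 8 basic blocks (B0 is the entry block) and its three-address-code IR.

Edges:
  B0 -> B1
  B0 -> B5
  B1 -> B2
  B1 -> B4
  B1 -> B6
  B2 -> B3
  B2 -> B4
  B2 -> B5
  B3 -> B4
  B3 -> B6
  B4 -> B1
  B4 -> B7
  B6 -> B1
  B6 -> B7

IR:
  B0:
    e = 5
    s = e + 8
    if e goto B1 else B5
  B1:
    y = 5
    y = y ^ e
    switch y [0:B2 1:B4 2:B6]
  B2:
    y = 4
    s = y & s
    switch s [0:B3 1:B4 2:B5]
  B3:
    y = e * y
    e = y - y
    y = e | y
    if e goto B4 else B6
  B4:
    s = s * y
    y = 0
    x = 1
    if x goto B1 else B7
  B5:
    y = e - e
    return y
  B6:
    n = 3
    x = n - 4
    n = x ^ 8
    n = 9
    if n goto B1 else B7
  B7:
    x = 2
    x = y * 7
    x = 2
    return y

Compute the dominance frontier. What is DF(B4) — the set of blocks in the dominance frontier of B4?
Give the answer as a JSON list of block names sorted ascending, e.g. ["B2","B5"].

Answer: ["B1", "B7"]

Analysis:
idom tree: B1←B0 B2←B1 B3←B2 B4←B1 B5←B0 B6←B1 B7←B1
Join-block Dom:
  B1: preds {B0,B4,B6}: {B0} ∩ {B0,B1,B4} ∩ {B0,B1,B6} = {B0}; idom=B0
  B4: preds {B1,B2,B3}: {B0,B1} ∩ {B0,B1,B2} ∩ {B0,B1,B2,B3} = {B0,B1}; idom=B1
  B5: preds {B0,B2}: {B0} ∩ {B0,B1,B2} = {B0}; idom=B0
  B6: preds {B1,B3}: {B0,B1} ∩ {B0,B1,B2,B3} = {B0,B1}; idom=B1
  B7: preds {B4,B6}: {B0,B1,B4} ∩ {B0,B1,B6} = {B0,B1}; idom=B1

DF walk-up:
  join B1 pred B0: · stop@B0
  join B1 pred B4: B4→B1 stop@B0
  join B1 pred B6: B6→B1 stop@B0
  join B4 pred B1: · stop@B1
  join B4 pred B2: B2 stop@B1
  join B4 pred B3: B3→B2 stop@B1
  join B5 pred B0: · stop@B0
  join B5 pred B2: B2→B1 stop@B0
  join B6 pred B1: · stop@B1
  join B6 pred B3: B3→B2 stop@B1
  join B7 pred B4: B4 stop@B1
  join B7 pred B6: B6 stop@B1
  B0 → ∅
  B1 → {B1,B5}
  B2 → {B4,B5,B6}
  B3 → {B4,B6}
  B4 → {B1,B7}
  B5 → ∅
  B6 → {B1,B7}
  B7 → ∅

DF(B4) = ["B1", "B7"]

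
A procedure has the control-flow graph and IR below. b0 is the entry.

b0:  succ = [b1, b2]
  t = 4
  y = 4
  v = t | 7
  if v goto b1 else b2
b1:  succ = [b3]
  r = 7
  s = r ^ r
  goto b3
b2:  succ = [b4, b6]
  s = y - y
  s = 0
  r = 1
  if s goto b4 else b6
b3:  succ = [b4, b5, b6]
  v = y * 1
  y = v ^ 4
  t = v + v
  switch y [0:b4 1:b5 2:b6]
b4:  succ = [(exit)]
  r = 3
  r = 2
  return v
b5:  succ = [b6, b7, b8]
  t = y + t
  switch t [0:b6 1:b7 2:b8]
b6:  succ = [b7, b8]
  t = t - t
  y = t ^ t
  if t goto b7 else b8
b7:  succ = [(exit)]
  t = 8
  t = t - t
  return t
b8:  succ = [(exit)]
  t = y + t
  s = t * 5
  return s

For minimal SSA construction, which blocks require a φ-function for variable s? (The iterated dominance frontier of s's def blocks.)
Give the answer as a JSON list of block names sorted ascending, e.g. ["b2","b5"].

idom tree: b1←b0 b2←b0 b3←b1 b4←b0 b5←b3 b6←b0 b7←b0 b8←b0
Join-block Dom:
  b4: preds {b2,b3}: {b0,b2} ∩ {b0,b1,b3} = {b0}; idom=b0
  b6: preds {b2,b3,b5}: {b0,b2} ∩ {b0,b1,b3} ∩ {b0,b1,b3,b5} = {b0}; idom=b0
  b7: preds {b5,b6}: {b0,b1,b3,b5} ∩ {b0,b6} = {b0}; idom=b0
  b8: preds {b5,b6}: {b0,b1,b3,b5} ∩ {b0,b6} = {b0}; idom=b0

Frontier:
  join b4 pred b2: b2 stop@b0
  join b4 pred b3: b3→b1 stop@b0
  join b6 pred b2: b2 stop@b0
  join b6 pred b3: b3→b1 stop@b0
  join b6 pred b5: b5→b3→b1 stop@b0
  join b7 pred b5: b5→b3→b1 stop@b0
  join b7 pred b6: b6 stop@b0
  join b8 pred b5: b5→b3→b1 stop@b0
  join b8 pred b6: b6 stop@b0
  b0: DF=∅
  b1: DF={b4,b6,b7,b8}
  b2: DF={b4,b6}
  b3: DF={b4,b6,b7,b8}
  b4: DF=∅
  b5: DF={b6,b7,b8}
  b6: DF={b7,b8}
  b7: DF=∅
  b8: DF=∅

φ for s: defs {b1,b2,b8}
  DF⁺ = {b4,b6,b7,b8}

Answer: ["b4", "b6", "b7", "b8"]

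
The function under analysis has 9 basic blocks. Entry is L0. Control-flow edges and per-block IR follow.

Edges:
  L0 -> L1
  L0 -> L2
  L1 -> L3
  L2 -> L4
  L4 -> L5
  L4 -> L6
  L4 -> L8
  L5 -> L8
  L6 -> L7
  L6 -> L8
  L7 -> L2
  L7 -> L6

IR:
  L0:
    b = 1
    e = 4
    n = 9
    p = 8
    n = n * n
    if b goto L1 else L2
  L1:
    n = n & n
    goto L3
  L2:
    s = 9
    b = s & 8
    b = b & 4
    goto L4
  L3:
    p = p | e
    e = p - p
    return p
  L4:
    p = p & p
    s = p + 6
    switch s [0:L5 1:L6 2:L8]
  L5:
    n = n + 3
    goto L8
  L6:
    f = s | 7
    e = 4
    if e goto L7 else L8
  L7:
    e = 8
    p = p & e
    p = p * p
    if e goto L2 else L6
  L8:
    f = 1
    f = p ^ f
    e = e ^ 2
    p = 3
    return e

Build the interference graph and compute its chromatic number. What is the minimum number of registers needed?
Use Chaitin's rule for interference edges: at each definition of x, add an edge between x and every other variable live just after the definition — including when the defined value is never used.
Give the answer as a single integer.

Per-block:
  L0: {b,e,n,p} / ∅
  L1: {n} / {n}
  L2: {b,s} / ∅
  L3: {e,p} / {e,p}
  L4: {p,s} / {p}
  L5: {n} / {n}
  L6: {e,f} / {s}
  L7: {e,p} / {p}
  L8: {e,f,p} / {e,p}

Liveness:
  live L0: ∅→{e,n,p}
  live L1: {e,n,p}→{e,p}
  live L2: {e,n,p}→{e,n,p}
  live L3: {e,p}→∅
  live L4: {e,n,p}→{e,n,p,s}
  live L5: {e,n,p}→{e,p}
  live L6: {n,p,s}→{e,n,p,s}
  live L7: {n,p,s}→{e,n,p,s}
  live L8: {e,p}→∅

Interference:
  b: {e,n,p}
  e: {b,f,n,p,s}
  f: {e,n,p,s}
  n: {b,e,f,p,s}
  p: {b,e,f,n,s}
  s: {e,f,n,p}

Chromatic number:
  {e,f,n,p,s} pairwise interfere (5-clique) ⇒ χ ≥ 5
  assign b→r3 e→r0 f→r3 n→r1 p→r2 s→r4 — no edge inside a register ⇒ χ ≤ 5
  χ = 5

Answer: 5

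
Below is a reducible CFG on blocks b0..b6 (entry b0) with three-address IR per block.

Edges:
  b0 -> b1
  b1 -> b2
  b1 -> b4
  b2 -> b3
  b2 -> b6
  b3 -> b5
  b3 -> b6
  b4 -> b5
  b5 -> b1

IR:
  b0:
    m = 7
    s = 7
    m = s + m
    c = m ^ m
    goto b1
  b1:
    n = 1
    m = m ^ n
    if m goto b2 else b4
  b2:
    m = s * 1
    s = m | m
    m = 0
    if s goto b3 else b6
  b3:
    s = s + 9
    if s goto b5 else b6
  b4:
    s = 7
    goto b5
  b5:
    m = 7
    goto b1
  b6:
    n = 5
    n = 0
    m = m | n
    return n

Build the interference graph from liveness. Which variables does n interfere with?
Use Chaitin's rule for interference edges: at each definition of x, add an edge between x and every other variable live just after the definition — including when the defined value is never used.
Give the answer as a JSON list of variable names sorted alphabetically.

def/use:
  b0 def {c,m,s} use ∅
  b1 def {m,n} use {m}
  b2 def {m,s} use {s}
  b3 def {s} use {s}
  b4 def {s} use ∅
  b5 def {m} use ∅
  b6 def {m,n} use {m}

Liveness:
  b0 li=∅ lo={m,s}
  b1 li={m,s} lo={s}
  b2 li={s} lo={m,s}
  b3 li={m,s} lo={m,s}
  b4 li=∅ lo={s}
  b5 li={s} lo={m,s}
  b6 li={m} lo=∅

Interfere edges:
  c: {m,s}
  m: {c,n,s}
  n: {m,s}
  s: {c,m,n}

N(n) = ["m", "s"]

Answer: ["m", "s"]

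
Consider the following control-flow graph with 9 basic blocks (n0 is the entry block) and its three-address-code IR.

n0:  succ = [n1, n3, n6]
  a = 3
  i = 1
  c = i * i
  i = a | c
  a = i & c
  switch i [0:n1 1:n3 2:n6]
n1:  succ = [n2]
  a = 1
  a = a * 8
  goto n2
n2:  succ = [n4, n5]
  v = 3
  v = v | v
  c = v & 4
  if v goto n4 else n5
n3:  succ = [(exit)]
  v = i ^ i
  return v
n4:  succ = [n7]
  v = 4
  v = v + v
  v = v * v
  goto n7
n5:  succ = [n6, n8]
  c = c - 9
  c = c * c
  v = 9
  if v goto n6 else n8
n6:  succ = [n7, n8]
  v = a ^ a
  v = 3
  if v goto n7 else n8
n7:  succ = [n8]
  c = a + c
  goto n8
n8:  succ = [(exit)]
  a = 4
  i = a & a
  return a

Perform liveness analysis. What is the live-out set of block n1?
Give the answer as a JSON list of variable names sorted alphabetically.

Answer: ["a"]

Working:
Per-block:
  n0: {a,c,i} / ∅
  n1: {a} / ∅
  n2: {c,v} / ∅
  n3: {v} / {i}
  n4: {v} / ∅
  n5: {c,v} / {c}
  n6: {v} / {a}
  n7: {c} / {a,c}
  n8: {a,i} / ∅

Liveness:
  n0 li=∅ lo={a,c,i}
  n1 li=∅ lo={a}
  n2 li={a} lo={a,c}
  n3 li={i} lo=∅
  n4 li={a,c} lo={a,c}
  n5 li={a,c} lo={a,c}
  n6 li={a,c} lo={a,c}
  n7 li={a,c} lo=∅
  n8 li=∅ lo=∅

live-out(n1) = ["a"]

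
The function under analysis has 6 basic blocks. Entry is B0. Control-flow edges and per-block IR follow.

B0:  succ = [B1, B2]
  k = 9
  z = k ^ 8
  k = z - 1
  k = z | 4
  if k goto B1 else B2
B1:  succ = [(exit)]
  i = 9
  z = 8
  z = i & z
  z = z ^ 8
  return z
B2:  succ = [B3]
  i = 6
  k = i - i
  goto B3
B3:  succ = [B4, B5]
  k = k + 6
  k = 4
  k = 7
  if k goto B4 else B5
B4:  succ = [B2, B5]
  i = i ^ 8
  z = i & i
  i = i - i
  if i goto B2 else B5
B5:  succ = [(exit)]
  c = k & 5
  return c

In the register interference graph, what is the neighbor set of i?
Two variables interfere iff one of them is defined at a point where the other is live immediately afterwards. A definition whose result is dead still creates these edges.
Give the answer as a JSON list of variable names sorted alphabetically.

Answer: ["k", "z"]

Derivation:
Block summaries:
  B0 def {k,z} use ∅
  B1 def {i,z} use ∅
  B2 def {i,k} use ∅
  B3 def {k} use {k}
  B4 def {i,z} use {i}
  B5 def {c} use {k}

Backward fixpoint:
  live B0: ∅→∅
  live B1: ∅→∅
  live B2: ∅→{i,k}
  live B3: {i,k}→{i,k}
  live B4: {i,k}→{k}
  live B5: {k}→∅

Interference:
  c: ∅
  i: {k,z}
  k: {i,z}
  z: {i,k}

N(i) = ["k", "z"]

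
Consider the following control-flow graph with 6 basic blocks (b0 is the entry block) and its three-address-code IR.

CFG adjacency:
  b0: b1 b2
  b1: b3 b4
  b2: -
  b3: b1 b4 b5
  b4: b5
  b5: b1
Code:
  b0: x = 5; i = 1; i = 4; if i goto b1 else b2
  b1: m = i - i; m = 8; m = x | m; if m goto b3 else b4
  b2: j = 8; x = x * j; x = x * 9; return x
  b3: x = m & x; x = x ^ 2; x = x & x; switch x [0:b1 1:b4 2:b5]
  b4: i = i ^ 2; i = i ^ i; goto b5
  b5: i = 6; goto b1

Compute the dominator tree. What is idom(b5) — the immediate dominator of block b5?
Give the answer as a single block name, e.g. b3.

Answer: b1

Analysis:
idom tree: b1←b0 b2←b0 b3←b1 b4←b1 b5←b1
Join-block Dom:
  b1: preds {b0,b3,b5}: {b0} ∩ {b0,b1,b3} ∩ {b0,b1,b5} = {b0}; idom=b0
  b4: preds {b1,b3}: {b0,b1} ∩ {b0,b1,b3} = {b0,b1}; idom=b1
  b5: preds {b3,b4}: {b0,b1,b3} ∩ {b0,b1,b4} = {b0,b1}; idom=b1

idom(b5) = b1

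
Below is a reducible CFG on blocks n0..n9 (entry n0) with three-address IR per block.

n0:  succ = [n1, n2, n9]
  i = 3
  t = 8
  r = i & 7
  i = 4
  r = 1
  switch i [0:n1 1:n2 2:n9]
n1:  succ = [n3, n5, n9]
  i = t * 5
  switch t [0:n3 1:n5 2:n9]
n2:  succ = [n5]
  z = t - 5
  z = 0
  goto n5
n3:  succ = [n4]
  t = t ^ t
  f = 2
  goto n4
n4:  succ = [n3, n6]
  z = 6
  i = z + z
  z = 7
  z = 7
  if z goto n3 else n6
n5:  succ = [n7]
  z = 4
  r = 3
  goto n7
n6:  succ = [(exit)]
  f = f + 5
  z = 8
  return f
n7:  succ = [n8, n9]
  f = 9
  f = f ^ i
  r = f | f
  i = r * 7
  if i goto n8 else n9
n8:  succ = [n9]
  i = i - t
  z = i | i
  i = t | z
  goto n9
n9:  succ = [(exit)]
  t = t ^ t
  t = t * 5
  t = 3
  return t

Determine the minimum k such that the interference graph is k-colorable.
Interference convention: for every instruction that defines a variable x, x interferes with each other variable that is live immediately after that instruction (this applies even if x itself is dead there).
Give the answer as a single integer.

def/use:
  n0: {i,r,t} / ∅
  n1: {i} / {t}
  n2: {z} / {t}
  n3: {f,t} / {t}
  n4: {i,z} / ∅
  n5: {r,z} / ∅
  n6: {f,z} / {f}
  n7: {f,i,r} / {i}
  n8: {i,z} / {i,t}
  n9: {t} / {t}

Backward fixpoint:
  live n0: ∅→{i,t}
  live n1: {t}→{i,t}
  live n2: {i,t}→{i,t}
  live n3: {t}→{f,t}
  live n4: {f,t}→{f,t}
  live n5: {i,t}→{i,t}
  live n6: {f}→∅
  live n7: {i,t}→{i,t}
  live n8: {i,t}→{t}
  live n9: {t}→∅

Interfere edges:
  f: {i,t,z}
  i: {f,r,t,z}
  r: {i,t}
  t: {f,i,r,z}
  z: {f,i,t}

Chromatic number:
  {f,i,t,z} pairwise interfere (4-clique) ⇒ χ ≥ 4
  assign f→R2 i→R0 r→R2 t→R1 z→R3 — no edge inside a register ⇒ χ ≤ 4
  χ = 4

Answer: 4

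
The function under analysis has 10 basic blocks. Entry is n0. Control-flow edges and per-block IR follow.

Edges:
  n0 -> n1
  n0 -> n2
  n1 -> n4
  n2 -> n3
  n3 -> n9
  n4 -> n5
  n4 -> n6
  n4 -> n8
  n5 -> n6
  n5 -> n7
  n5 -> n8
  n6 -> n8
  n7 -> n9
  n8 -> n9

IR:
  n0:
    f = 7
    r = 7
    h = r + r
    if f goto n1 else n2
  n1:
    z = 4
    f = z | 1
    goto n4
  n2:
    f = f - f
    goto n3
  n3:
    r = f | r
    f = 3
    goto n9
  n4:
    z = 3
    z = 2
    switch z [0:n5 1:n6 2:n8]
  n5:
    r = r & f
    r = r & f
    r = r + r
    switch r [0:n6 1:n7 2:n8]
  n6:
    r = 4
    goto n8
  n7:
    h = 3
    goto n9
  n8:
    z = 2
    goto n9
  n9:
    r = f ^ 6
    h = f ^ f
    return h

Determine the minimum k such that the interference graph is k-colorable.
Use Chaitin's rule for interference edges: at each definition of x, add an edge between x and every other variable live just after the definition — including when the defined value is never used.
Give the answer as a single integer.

Answer: 3

Analysis:
def/use:
  n0: {f,h,r} / ∅
  n1: {f,z} / ∅
  n2: {f} / {f}
  n3: {f,r} / {f,r}
  n4: {z} / ∅
  n5: {r} / {f,r}
  n6: {r} / ∅
  n7: {h} / ∅
  n8: {z} / ∅
  n9: {h,r} / {f}

Live sets:
  live n0: ∅→{f,r}
  live n1: {r}→{f,r}
  live n2: {f,r}→{f,r}
  live n3: {f,r}→{f}
  live n4: {f,r}→{f,r}
  live n5: {f,r}→{f}
  live n6: {f}→{f}
  live n7: {f}→{f}
  live n8: {f}→{f}
  live n9: {f}→∅

Conflict graph:
  f — {h,r,z}
  h — {f,r}
  r — {f,h,z}
  z — {f,r}

Chromatic number:
  {f,h,r} pairwise interfere (3-clique) ⇒ χ ≥ 3
  assign f→c0 h→c2 r→c1 z→c2 — no edge inside a register ⇒ χ ≤ 3
  χ = 3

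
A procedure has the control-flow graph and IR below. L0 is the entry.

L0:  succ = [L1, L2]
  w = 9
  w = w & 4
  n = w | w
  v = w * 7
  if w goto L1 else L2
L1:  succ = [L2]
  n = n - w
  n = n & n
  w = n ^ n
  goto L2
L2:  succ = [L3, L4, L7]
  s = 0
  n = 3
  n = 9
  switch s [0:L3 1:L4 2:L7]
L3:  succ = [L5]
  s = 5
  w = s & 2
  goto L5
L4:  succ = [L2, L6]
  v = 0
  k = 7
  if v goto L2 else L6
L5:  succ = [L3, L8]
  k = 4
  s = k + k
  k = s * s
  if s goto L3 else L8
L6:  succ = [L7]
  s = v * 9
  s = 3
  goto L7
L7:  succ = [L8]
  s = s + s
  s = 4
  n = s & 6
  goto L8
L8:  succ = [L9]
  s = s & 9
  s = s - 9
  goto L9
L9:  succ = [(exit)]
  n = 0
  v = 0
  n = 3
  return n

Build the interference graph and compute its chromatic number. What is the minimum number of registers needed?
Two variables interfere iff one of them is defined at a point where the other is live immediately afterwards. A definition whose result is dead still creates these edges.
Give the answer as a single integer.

Per-block:
  L0 def {n,v,w} use ∅
  L1 def {n,w} use {n,w}
  L2 def {n,s} use ∅
  L3 def {s,w} use ∅
  L4 def {k,v} use ∅
  L5 def {k,s} use ∅
  L6 def {s} use {v}
  L7 def {n,s} use {s}
  L8 def {s} use {s}
  L9 def {n,v} use ∅

Live sets:
  L0 li=∅ lo={n,w}
  L1 li={n,w} lo=∅
  L2 li=∅ lo={s}
  L3 li=∅ lo=∅
  L4 li=∅ lo={v}
  L5 li=∅ lo={s}
  L6 li={v} lo={s}
  L7 li={s} lo={s}
  L8 li={s} lo=∅
  L9 li=∅ lo=∅

Interfere edges:
  k↔{s,v}
  n↔{s,v,w}
  s↔{k,n}
  v↔{k,n,w}
  w↔{n,v}

Registers:
  lower bound: {n,v,w} mutually conflict ⇒ χ ≥ 3
  3-colouring: r0={k,n}  r1={s,v}  r2={w}
  χ = 3

Answer: 3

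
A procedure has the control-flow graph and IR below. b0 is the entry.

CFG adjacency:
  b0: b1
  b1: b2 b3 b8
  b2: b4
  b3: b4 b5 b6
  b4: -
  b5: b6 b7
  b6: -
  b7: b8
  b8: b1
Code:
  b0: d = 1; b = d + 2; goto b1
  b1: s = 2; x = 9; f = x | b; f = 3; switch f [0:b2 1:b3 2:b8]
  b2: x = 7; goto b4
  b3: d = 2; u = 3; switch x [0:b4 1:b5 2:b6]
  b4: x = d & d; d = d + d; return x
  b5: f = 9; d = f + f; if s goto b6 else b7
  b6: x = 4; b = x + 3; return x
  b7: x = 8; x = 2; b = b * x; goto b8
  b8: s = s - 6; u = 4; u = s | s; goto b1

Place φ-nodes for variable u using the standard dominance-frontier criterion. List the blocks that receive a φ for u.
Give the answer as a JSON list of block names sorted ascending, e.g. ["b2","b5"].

idom tree: b1←b0 b2←b1 b3←b1 b4←b1 b5←b3 b6←b3 b7←b5 b8←b1
Dom∩ at merges:
  b1: preds {b0,b8}: {b0} ∩ {b0,b1,b8} = {b0}; idom=b0
  b4: preds {b2,b3}: {b0,b1,b2} ∩ {b0,b1,b3} = {b0,b1}; idom=b1
  b6: preds {b3,b5}: {b0,b1,b3} ∩ {b0,b1,b3,b5} = {b0,b1,b3}; idom=b3
  b8: preds {b1,b7}: {b0,b1} ∩ {b0,b1,b3,b5,b7} = {b0,b1}; idom=b1

DF walk-up:
  b1←b0: walk · to b0
  b1←b8: walk b8→b1 to b0
  b4←b2: walk b2 to b1
  b4←b3: walk b3 to b1
  b6←b3: walk · to b3
  b6←b5: walk b5 to b3
  b8←b1: walk · to b1
  b8←b7: walk b7→b5→b3 to b1
  DF(b0)=∅
  DF(b1)={b1}
  DF(b2)={b4}
  DF(b3)={b4,b8}
  DF(b4)=∅
  DF(b5)={b6,b8}
  DF(b6)=∅
  DF(b7)={b8}
  DF(b8)={b1}

φ for u: defs {b3,b8}
  DF⁺ = {b1,b4,b8}

Answer: ["b1", "b4", "b8"]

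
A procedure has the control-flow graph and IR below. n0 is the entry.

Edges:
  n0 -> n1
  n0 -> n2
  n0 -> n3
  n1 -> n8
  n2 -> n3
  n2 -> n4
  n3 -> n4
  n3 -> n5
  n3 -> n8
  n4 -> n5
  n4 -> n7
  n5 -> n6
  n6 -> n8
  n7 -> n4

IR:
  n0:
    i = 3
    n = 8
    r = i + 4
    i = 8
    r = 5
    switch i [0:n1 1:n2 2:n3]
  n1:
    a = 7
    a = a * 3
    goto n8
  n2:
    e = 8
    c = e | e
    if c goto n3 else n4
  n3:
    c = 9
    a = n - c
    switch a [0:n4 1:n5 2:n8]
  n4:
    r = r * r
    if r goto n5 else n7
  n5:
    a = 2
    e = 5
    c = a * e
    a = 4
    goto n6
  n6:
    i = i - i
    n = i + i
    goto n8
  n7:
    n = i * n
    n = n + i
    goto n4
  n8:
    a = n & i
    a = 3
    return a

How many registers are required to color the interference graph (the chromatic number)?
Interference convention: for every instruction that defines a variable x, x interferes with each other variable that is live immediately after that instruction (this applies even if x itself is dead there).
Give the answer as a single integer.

Answer: 5

Derivation:
def/use:
  n0: def={i,n,r} ue=∅
  n1: def={a} ue=∅
  n2: def={c,e} ue=∅
  n3: def={a,c} ue={n}
  n4: def={r} ue={r}
  n5: def={a,c,e} ue=∅
  n6: def={i,n} ue={i}
  n7: def={n} ue={i,n}
  n8: def={a} ue={i,n}

Live sets:
  n0 li=∅ lo={i,n,r}
  n1 li={i,n} lo={i,n}
  n2 li={i,n,r} lo={i,n,r}
  n3 li={i,n,r} lo={i,n,r}
  n4 li={i,n,r} lo={i,n,r}
  n5 li={i} lo={i}
  n6 li={i} lo={i,n}
  n7 li={i,n,r} lo={i,n,r}
  n8 li={i,n} lo=∅

Interfere edges:
  a↔{e,i,n,r}
  c↔{i,n,r}
  e↔{a,i,n,r}
  i↔{a,c,e,n,r}
  n↔{a,c,e,i,r}
  r↔{a,c,e,i,n}

Registers:
  clique {a,e,i,n,r} ⇒ need ≥ 5
  assign a→c3 c→c3 e→c4 i→c0 n→c1 r→c2 — no edge inside a register ⇒ χ ≤ 5
  χ = 5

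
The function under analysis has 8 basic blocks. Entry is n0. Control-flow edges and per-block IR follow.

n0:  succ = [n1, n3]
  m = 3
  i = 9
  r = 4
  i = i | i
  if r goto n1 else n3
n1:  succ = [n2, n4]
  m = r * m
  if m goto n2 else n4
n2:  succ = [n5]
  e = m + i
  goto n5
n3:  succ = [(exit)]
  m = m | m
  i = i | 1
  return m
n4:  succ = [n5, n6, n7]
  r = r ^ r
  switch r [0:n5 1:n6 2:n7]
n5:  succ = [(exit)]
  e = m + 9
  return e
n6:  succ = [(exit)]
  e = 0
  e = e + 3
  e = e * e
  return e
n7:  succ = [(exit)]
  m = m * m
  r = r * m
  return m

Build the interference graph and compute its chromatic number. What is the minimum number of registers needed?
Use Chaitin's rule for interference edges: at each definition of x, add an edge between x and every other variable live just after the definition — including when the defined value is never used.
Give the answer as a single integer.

Answer: 3

Analysis:
Per-block:
  n0: {i,m,r} / ∅
  n1: {m} / {m,r}
  n2: {e} / {i,m}
  n3: {i,m} / {i,m}
  n4: {r} / {r}
  n5: {e} / {m}
  n6: {e} / ∅
  n7: {m,r} / {m,r}

Backward fixpoint:
  n0 li=∅ lo={i,m,r}
  n1 li={i,m,r} lo={i,m,r}
  n2 li={i,m} lo={m}
  n3 li={i,m} lo=∅
  n4 li={m,r} lo={m,r}
  n5 li={m} lo=∅
  n6 li=∅ lo=∅
  n7 li={m,r} lo=∅

Interference:
  e↔{m}
  i↔{m,r}
  m↔{e,i,r}
  r↔{i,m}

Registers:
  clique {i,m,r} ⇒ need ≥ 3
  assign e→R1 i→R1 m→R0 r→R2 — no edge inside a register ⇒ χ ≤ 3
  χ = 3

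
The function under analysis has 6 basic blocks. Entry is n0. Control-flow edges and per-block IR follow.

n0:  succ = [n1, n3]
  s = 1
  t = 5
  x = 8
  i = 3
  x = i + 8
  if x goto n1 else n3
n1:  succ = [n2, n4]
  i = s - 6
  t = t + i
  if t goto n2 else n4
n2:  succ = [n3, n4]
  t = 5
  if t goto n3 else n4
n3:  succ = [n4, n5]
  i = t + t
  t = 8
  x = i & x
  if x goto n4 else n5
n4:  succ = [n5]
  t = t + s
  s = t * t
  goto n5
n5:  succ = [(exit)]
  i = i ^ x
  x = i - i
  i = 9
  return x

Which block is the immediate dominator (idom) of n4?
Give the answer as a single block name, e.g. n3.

idom tree: n1←n0 n2←n1 n3←n0 n4←n0 n5←n0
Dom∩ at merges:
  n3: preds {n0,n2}: {n0} ∩ {n0,n1,n2} = {n0}; idom=n0
  n4: preds {n1,n2,n3}: {n0,n1} ∩ {n0,n1,n2} ∩ {n0,n3} = {n0}; idom=n0
  n5: preds {n3,n4}: {n0,n3} ∩ {n0,n4} = {n0}; idom=n0

idom(n4) = n0

Answer: n0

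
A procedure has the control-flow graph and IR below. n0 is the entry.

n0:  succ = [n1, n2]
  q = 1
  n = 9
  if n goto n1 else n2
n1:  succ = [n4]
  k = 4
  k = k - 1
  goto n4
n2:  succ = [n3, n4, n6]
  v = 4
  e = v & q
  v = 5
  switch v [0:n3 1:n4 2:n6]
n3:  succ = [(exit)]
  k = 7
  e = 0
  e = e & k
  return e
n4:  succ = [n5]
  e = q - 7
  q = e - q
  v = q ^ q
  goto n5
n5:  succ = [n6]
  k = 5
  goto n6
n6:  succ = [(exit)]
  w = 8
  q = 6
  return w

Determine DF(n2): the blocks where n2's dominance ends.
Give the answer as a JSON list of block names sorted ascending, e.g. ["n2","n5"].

Answer: ["n4", "n6"]

Working:
idom tree: n1←n0 n2←n0 n3←n2 n4←n0 n5←n4 n6←n0
Join-block Dom:
  n4: preds {n1,n2}: {n0,n1} ∩ {n0,n2} = {n0}; idom=n0
  n6: preds {n2,n5}: {n0,n2} ∩ {n0,n4,n5} = {n0}; idom=n0

Frontier:
  join n4 pred n1: n1 stop@n0
  join n4 pred n2: n2 stop@n0
  join n6 pred n2: n2 stop@n0
  join n6 pred n5: n5→n4 stop@n0
  n0: DF=∅
  n1: DF={n4}
  n2: DF={n4,n6}
  n3: DF=∅
  n4: DF={n6}
  n5: DF={n6}
  n6: DF=∅

DF(n2) = ["n4", "n6"]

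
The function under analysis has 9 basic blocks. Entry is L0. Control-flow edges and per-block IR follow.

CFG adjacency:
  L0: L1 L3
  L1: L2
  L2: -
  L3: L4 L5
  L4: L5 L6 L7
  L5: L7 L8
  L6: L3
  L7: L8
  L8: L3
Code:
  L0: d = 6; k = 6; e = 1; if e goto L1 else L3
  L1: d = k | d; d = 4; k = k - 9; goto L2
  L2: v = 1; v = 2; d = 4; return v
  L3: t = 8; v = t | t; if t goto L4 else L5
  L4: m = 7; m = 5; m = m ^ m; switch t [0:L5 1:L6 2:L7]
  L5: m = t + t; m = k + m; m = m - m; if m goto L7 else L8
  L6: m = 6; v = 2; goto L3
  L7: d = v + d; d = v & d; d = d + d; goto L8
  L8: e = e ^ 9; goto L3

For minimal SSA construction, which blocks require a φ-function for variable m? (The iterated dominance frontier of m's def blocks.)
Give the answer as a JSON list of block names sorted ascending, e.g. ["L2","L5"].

Answer: ["L3", "L5", "L7", "L8"]

Derivation:
idom tree: L1←L0 L2←L1 L3←L0 L4←L3 L5←L3 L6←L4 L7←L3 L8←L3
Dom∩ at merges:
  L3: preds {L0,L6,L8}: {L0} ∩ {L0,L3,L4,L6} ∩ {L0,L3,L8} = {L0}; idom=L0
  L5: preds {L3,L4}: {L0,L3} ∩ {L0,L3,L4} = {L0,L3}; idom=L3
  L7: preds {L4,L5}: {L0,L3,L4} ∩ {L0,L3,L5} = {L0,L3}; idom=L3
  L8: preds {L5,L7}: {L0,L3,L5} ∩ {L0,L3,L7} = {L0,L3}; idom=L3

Frontier:
  join L3 pred L0: · stop@L0
  join L3 pred L6: L6→L4→L3 stop@L0
  join L3 pred L8: L8→L3 stop@L0
  join L5 pred L3: · stop@L3
  join L5 pred L4: L4 stop@L3
  join L7 pred L4: L4 stop@L3
  join L7 pred L5: L5 stop@L3
  join L8 pred L5: L5 stop@L3
  join L8 pred L7: L7 stop@L3
  DF(L0)=∅
  DF(L1)=∅
  DF(L2)=∅
  DF(L3)={L3}
  DF(L4)={L3,L5,L7}
  DF(L5)={L7,L8}
  DF(L6)={L3}
  DF(L7)={L8}
  DF(L8)={L3}

φ for m: defs {L4,L5,L6}
  DF⁺ = {L3,L5,L7,L8}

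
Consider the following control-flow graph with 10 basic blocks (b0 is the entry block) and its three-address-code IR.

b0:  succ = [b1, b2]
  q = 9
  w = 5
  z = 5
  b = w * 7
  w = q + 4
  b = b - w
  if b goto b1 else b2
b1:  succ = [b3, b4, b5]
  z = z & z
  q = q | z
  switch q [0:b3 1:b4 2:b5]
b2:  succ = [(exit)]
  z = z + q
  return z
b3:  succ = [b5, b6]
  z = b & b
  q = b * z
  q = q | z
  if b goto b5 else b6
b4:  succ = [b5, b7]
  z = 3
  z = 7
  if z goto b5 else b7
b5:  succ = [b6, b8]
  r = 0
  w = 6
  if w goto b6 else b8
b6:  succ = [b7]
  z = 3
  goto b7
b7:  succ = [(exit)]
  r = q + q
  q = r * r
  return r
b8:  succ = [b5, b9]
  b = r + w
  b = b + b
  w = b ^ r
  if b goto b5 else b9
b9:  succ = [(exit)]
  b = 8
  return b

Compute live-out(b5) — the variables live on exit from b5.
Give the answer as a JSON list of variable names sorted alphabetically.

Per-block:
  b0: def={b,q,w,z} ue=∅
  b1: def={q,z} ue={q,z}
  b2: def={z} ue={q,z}
  b3: def={q,z} ue={b}
  b4: def={z} ue=∅
  b5: def={r,w} ue=∅
  b6: def={z} ue=∅
  b7: def={q,r} ue={q}
  b8: def={b,w} ue={r,w}
  b9: def={b} ue=∅

Backward fixpoint:
  b0: in=∅ out={b,q,z}
  b1: in={b,q,z} out={b,q}
  b2: in={q,z} out=∅
  b3: in={b} out={q}
  b4: in={q} out={q}
  b5: in={q} out={q,r,w}
  b6: in={q} out={q}
  b7: in={q} out=∅
  b8: in={q,r,w} out={q}
  b9: in=∅ out=∅

live-out(b5) = ["q", "r", "w"]

Answer: ["q", "r", "w"]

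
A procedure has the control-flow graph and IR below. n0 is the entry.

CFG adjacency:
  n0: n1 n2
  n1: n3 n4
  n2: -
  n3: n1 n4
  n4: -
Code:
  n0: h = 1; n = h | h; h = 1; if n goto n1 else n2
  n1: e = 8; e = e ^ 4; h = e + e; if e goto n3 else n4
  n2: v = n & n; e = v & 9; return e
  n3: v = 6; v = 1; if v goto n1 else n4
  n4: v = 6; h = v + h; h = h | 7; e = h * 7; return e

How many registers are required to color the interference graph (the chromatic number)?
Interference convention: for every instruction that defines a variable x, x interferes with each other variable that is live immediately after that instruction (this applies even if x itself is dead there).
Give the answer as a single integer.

Answer: 2

Working:
def/use:
  n0: {h,n} / ∅
  n1: {e,h} / ∅
  n2: {e,v} / {n}
  n3: {v} / ∅
  n4: {e,h,v} / {h}

Liveness:
  n0: in=∅ out={n}
  n1: in=∅ out={h}
  n2: in={n} out=∅
  n3: in={h} out={h}
  n4: in={h} out=∅

Interfere edges:
  e: {h}
  h: {e,n,v}
  n: {h}
  v: {h}

Colouring:
  {e,h} pairwise interfere (2-clique) ⇒ χ ≥ 2
  2-colouring: r0={h}  r1={e,n,v}
  χ = 2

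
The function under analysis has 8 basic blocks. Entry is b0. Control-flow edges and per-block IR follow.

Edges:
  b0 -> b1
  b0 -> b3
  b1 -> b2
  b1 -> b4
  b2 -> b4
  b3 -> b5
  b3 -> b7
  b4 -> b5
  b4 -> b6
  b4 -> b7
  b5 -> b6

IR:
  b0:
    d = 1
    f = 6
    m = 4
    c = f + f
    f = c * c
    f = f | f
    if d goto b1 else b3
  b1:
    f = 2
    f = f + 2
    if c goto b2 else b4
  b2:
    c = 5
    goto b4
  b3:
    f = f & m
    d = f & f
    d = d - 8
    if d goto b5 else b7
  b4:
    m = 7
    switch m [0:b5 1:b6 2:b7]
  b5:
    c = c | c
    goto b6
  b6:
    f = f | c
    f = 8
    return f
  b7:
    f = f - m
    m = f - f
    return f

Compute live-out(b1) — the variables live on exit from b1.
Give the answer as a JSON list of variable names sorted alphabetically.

def/use:
  b0: {c,d,f,m} / ∅
  b1: {f} / {c}
  b2: {c} / ∅
  b3: {d,f} / {f,m}
  b4: {m} / ∅
  b5: {c} / {c}
  b6: {f} / {c,f}
  b7: {f,m} / {f,m}

Live sets:
  b0 li=∅ lo={c,f,m}
  b1 li={c} lo={c,f}
  b2 li={f} lo={c,f}
  b3 li={c,f,m} lo={c,f,m}
  b4 li={c,f} lo={c,f,m}
  b5 li={c,f} lo={c,f}
  b6 li={c,f} lo=∅
  b7 li={f,m} lo=∅

live-out(b1) = ["c", "f"]

Answer: ["c", "f"]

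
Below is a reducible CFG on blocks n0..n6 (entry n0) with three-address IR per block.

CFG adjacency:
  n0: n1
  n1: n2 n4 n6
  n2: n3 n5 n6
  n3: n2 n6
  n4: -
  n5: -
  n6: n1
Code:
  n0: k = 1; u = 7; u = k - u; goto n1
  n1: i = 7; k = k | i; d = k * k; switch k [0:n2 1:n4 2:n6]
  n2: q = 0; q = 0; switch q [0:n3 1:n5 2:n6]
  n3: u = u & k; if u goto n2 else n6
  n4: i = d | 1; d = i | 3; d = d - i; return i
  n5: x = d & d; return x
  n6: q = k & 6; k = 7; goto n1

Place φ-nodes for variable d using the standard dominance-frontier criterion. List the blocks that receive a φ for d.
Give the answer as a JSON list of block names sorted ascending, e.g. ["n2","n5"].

idom tree: n1←n0 n2←n1 n3←n2 n4←n1 n5←n2 n6←n1
Join-block Dom:
  n1: preds {n0,n6}: {n0} ∩ {n0,n1,n6} = {n0}; idom=n0
  n2: preds {n1,n3}: {n0,n1} ∩ {n0,n1,n2,n3} = {n0,n1}; idom=n1
  n6: preds {n1,n2,n3}: {n0,n1} ∩ {n0,n1,n2} ∩ {n0,n1,n2,n3} = {n0,n1}; idom=n1

Frontier:
  join n1 pred n0: · stop@n0
  join n1 pred n6: n6→n1 stop@n0
  join n2 pred n1: · stop@n1
  join n2 pred n3: n3→n2 stop@n1
  join n6 pred n1: · stop@n1
  join n6 pred n2: n2 stop@n1
  join n6 pred n3: n3→n2 stop@n1
  n0 → ∅
  n1 → {n1}
  n2 → {n2,n6}
  n3 → {n2,n6}
  n4 → ∅
  n5 → ∅
  n6 → {n1}

φ for d: defs {n1,n4}
  DF⁺ = {n1}

Answer: ["n1"]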